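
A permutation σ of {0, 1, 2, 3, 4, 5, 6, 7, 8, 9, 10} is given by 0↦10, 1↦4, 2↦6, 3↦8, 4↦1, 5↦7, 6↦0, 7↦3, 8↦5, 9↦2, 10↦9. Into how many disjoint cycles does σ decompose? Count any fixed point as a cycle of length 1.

3

Cycle decomposition: (0 10 9 2 6) (1 4) (3 8 5 7).
3 cycles.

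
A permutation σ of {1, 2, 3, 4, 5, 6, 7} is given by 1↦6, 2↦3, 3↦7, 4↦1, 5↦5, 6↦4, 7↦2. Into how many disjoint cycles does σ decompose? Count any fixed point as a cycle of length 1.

Cycle decomposition: (1 6 4) (2 3 7) (5).
3 cycles.

3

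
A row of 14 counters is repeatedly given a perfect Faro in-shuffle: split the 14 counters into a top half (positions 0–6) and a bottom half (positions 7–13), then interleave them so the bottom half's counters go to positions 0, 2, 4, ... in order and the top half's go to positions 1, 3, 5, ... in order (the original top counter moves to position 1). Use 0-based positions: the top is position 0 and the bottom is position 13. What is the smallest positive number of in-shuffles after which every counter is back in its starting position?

The in-shuffle permutes the 14 positions with cycle lengths [2, 4, 4, 4].
Every counter is home exactly when every cycle has completed a whole number of laps, i.e. after lcm(2, 4) = 4 in-shuffles.

4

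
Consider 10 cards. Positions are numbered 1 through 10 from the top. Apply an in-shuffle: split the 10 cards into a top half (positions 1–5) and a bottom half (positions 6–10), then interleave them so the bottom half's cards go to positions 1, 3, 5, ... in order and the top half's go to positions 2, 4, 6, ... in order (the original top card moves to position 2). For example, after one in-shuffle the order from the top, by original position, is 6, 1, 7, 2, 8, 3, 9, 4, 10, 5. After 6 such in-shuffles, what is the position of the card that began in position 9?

Track the card's position through each in-shuffle:
9 → 7 → 3 → 6 → 1 → 2 → 4

4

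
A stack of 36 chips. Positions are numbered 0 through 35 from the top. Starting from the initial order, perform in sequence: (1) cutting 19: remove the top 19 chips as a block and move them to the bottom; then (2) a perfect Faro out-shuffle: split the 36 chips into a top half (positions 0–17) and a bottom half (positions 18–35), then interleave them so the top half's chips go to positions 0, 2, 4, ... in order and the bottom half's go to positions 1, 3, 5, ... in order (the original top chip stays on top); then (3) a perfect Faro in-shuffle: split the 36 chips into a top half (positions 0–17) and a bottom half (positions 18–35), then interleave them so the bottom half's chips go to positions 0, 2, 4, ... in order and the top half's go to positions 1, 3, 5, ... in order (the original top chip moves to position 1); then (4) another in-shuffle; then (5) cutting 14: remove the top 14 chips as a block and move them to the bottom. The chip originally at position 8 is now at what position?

12

Track the chip from position 8 forward through each operation:
  after op 1 (cut 19): 8 → 25
  after op 2 (out-shuffle): 25 → 15
  after op 3 (in-shuffle): 15 → 31
  after op 4 (in-shuffle): 31 → 26
  after op 5 (cut 14): 26 → 12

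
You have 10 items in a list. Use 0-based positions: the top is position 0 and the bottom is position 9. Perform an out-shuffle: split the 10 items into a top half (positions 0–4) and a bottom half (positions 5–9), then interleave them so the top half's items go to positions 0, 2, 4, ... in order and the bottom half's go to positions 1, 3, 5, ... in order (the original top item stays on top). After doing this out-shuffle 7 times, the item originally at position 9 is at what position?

Position 9 is a fixed point of every out-shuffle, so the item never moves.

9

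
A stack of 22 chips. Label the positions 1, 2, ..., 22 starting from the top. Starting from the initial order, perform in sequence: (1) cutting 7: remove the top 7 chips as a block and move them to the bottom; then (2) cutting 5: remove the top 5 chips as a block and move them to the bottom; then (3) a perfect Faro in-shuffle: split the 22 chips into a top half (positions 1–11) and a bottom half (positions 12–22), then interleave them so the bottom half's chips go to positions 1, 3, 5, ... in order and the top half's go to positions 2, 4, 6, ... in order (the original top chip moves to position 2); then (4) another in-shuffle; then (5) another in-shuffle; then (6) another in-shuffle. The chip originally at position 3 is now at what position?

1

Track the chip from position 3 forward through each operation:
  after op 1 (cut 7): 3 → 18
  after op 2 (cut 5): 18 → 13
  after op 3 (in-shuffle): 13 → 3
  after op 4 (in-shuffle): 3 → 6
  after op 5 (in-shuffle): 6 → 12
  after op 6 (in-shuffle): 12 → 1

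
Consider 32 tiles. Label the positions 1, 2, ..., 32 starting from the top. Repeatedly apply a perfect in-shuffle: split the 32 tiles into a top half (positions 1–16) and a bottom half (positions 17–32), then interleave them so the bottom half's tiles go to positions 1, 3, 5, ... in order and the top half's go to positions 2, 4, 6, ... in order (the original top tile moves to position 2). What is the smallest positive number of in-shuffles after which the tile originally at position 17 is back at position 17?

Follow position 17 under repeated in-shuffles:
17 → 1 → 2 → 4 → 8 → 16 → 32 → 31 → 29 → 25 → 17
It first returns after 10 in-shuffles.

10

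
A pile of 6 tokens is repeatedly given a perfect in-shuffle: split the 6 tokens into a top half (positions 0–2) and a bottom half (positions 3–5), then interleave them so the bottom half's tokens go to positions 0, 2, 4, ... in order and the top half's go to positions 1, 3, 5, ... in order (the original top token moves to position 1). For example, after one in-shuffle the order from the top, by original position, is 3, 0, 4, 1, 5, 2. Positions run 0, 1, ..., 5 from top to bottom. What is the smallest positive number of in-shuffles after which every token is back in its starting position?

The in-shuffle permutes the 6 positions with cycle lengths [3, 3].
Every token is home exactly when every cycle has completed a whole number of laps, i.e. after lcm(3) = 3 in-shuffles.

3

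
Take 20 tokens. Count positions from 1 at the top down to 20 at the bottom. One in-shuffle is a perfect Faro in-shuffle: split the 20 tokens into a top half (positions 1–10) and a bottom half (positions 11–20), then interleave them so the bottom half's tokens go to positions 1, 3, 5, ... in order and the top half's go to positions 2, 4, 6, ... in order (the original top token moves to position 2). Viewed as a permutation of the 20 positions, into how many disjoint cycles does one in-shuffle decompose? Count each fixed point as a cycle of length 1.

5

Trace each unvisited position around until it returns:
(1 2 4 8 16 11) (3 6 12) (5 10 20 19 17 13) (7 14) (9 18 15)
5 cycles in total.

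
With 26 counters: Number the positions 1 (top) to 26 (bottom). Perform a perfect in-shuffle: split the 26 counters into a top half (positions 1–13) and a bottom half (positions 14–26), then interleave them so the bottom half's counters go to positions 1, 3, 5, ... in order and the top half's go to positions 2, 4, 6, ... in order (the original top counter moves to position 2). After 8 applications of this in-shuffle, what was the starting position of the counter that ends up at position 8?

11

Work backwards from position 8, undoing one in-shuffle at a time:
8 ← 4 ← 2 ← 1 ← 14 ← 7 ← 17 ← 22 ← 11
So the counter now at position 8 started at position 11.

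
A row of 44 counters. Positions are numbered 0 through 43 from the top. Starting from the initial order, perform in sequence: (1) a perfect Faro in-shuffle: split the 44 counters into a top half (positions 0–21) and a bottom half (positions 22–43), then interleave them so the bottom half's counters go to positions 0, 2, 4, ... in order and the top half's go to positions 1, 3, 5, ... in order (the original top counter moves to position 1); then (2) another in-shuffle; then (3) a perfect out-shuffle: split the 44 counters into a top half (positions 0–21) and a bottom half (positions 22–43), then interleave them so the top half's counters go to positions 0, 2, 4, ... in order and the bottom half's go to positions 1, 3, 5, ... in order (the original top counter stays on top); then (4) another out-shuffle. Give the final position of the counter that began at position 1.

28

Track the counter from position 1 forward through each operation:
  after op 1 (in-shuffle): 1 → 3
  after op 2 (in-shuffle): 3 → 7
  after op 3 (out-shuffle): 7 → 14
  after op 4 (out-shuffle): 14 → 28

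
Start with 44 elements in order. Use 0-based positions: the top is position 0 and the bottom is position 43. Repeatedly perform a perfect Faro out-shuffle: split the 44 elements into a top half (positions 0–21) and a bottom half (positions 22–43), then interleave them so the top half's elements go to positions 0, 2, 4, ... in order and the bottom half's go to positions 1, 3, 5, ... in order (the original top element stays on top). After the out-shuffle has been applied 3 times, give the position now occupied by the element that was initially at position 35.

22

Track the element's position through each out-shuffle:
35 → 27 → 11 → 22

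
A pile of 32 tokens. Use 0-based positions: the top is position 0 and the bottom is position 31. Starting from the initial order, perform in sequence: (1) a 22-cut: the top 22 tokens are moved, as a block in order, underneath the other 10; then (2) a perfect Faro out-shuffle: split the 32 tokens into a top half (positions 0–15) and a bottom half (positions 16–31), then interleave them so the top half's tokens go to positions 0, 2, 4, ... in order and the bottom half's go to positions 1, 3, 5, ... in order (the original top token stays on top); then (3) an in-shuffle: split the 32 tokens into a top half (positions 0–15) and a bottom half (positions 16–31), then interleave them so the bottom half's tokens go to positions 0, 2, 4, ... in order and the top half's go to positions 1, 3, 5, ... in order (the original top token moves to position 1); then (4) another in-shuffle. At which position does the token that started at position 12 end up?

Track the token from position 12 forward through each operation:
  after op 1 (cut 22): 12 → 22
  after op 2 (out-shuffle): 22 → 13
  after op 3 (in-shuffle): 13 → 27
  after op 4 (in-shuffle): 27 → 22

22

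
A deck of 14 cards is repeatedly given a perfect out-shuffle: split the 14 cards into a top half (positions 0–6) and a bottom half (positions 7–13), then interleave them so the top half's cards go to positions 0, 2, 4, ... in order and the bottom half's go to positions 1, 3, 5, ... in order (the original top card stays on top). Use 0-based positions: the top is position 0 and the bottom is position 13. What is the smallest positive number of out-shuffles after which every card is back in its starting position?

The out-shuffle permutes the 14 positions with cycle lengths [1, 1, 12].
Every card is home exactly when every cycle has completed a whole number of laps, i.e. after lcm(1, 12) = 12 out-shuffles.

12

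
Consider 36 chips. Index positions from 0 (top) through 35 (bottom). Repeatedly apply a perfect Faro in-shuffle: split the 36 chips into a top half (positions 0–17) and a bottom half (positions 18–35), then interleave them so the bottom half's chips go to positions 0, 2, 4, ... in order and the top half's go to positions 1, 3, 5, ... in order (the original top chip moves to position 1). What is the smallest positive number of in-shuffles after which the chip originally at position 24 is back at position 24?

36

Follow position 24 under repeated in-shuffles:
24 → 12 → 25 → 14 → 29 → 22 → 8 → 17 → ... → 24 (length 36)
It first returns after 36 in-shuffles.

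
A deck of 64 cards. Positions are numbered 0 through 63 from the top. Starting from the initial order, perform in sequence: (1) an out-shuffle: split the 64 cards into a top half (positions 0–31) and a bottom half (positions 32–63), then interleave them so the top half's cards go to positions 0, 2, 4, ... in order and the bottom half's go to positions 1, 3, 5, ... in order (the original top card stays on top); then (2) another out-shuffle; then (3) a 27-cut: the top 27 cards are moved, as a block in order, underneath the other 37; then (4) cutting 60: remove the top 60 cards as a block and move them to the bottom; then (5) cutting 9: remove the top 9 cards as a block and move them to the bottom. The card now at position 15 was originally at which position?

59

Undo the operations in reverse order, starting from position 15:
  undo op 5 (cut 9): 15 ← 24
  undo op 4 (cut 60): 24 ← 20
  undo op 3 (cut 27): 20 ← 47
  undo op 2 (out-shuffle, from bottom half): 47 ← 55
  undo op 1 (out-shuffle, from bottom half): 55 ← 59
So the card at position 15 came from original position 59.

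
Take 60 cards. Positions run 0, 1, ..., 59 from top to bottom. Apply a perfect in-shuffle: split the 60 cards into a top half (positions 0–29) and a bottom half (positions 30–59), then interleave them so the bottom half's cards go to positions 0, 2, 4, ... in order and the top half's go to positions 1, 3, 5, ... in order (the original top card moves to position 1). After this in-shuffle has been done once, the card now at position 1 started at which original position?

Work backwards from position 1, undoing one in-shuffle at a time:
1 ← 0
So the card now at position 1 started at position 0.

0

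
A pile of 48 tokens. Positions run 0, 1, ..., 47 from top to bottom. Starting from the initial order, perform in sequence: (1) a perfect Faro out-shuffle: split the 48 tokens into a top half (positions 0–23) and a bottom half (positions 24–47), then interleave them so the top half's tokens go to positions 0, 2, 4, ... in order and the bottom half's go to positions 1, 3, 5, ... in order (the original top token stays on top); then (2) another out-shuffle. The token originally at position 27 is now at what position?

14

Track the token from position 27 forward through each operation:
  after op 1 (out-shuffle): 27 → 7
  after op 2 (out-shuffle): 7 → 14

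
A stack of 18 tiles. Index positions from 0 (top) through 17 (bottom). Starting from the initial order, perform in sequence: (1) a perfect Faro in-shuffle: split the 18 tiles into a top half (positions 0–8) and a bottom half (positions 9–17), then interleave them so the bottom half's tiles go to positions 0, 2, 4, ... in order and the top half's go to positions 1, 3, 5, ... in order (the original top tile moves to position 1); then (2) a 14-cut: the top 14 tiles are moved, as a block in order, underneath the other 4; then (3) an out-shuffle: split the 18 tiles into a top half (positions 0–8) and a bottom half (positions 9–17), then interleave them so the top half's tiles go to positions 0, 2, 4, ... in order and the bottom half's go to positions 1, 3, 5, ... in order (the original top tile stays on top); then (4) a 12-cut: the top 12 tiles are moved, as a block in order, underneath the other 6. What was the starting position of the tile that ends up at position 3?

Undo the operations in reverse order, starting from position 3:
  undo op 4 (cut 12): 3 ← 15
  undo op 3 (out-shuffle, from bottom half): 15 ← 16
  undo op 2 (cut 14): 16 ← 12
  undo op 1 (in-shuffle, from bottom half): 12 ← 15
So the tile at position 3 came from original position 15.

15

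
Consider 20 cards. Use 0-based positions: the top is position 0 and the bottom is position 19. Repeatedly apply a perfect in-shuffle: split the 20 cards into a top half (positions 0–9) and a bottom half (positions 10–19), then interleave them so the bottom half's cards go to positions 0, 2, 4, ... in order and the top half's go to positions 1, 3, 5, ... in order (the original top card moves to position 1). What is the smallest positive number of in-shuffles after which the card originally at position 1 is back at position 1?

6

Follow position 1 under repeated in-shuffles:
1 → 3 → 7 → 15 → 10 → 0 → 1
It first returns after 6 in-shuffles.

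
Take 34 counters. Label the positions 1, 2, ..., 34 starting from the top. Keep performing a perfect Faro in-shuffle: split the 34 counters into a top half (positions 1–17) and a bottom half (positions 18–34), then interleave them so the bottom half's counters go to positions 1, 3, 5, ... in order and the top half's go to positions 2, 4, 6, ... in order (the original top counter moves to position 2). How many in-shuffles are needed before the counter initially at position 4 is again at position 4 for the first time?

12

Follow position 4 under repeated in-shuffles:
4 → 8 → 16 → 32 → 29 → 23 → 11 → 22 → 9 → 18 → 1 → 2 → 4
It first returns after 12 in-shuffles.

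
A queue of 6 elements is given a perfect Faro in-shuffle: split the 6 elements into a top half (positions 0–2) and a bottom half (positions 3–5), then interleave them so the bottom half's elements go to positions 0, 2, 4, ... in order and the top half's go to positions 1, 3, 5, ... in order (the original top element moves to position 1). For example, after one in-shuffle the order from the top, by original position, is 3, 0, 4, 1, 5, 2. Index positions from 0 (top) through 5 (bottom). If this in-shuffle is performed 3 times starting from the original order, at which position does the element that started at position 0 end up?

Track the element's position through each in-shuffle:
0 → 1 → 3 → 0

0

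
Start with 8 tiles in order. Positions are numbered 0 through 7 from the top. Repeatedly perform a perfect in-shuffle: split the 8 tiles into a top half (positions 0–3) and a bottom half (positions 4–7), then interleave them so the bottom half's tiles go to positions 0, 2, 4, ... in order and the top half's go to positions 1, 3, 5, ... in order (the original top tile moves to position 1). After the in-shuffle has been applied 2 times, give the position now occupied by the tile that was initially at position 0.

3

Track the tile's position through each in-shuffle:
0 → 1 → 3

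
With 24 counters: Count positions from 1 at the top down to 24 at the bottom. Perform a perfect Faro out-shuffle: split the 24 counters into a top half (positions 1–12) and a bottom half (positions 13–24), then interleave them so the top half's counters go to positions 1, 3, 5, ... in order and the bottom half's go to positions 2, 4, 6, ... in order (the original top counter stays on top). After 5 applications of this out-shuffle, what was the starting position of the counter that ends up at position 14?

5

Work backwards from position 14, undoing one out-shuffle at a time:
14 ← 19 ← 10 ← 17 ← 9 ← 5
So the counter now at position 14 started at position 5.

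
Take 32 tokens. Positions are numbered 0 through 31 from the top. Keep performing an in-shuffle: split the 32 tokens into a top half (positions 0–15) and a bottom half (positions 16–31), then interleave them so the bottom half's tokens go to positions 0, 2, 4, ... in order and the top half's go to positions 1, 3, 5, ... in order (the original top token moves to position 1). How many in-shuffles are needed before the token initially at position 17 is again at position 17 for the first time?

Follow position 17 under repeated in-shuffles:
17 → 2 → 5 → 11 → 23 → 14 → 29 → 26 → 20 → 8 → 17
It first returns after 10 in-shuffles.

10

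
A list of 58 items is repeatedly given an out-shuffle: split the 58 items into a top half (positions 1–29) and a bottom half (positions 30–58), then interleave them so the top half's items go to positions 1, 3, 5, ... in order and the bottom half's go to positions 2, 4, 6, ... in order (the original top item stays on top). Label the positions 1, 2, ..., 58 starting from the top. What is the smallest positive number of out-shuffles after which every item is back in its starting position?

The out-shuffle permutes the 58 positions with cycle lengths [1, 1, 2, 18, 18, 18].
Every item is home exactly when every cycle has completed a whole number of laps, i.e. after lcm(1, 2, 18) = 18 out-shuffles.

18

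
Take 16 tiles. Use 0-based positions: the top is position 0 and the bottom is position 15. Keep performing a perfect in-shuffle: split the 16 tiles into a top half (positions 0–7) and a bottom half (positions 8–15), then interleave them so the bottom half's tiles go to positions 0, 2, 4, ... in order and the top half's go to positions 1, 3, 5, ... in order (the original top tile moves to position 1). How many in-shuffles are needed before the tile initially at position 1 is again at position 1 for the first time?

8

Follow position 1 under repeated in-shuffles:
1 → 3 → 7 → 15 → 14 → 12 → 8 → 0 → 1
It first returns after 8 in-shuffles.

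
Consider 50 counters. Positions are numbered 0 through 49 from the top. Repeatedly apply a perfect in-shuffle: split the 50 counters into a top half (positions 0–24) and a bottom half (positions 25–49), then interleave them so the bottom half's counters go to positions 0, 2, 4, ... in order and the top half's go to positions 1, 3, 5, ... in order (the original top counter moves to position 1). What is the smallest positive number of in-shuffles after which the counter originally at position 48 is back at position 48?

Follow position 48 under repeated in-shuffles:
48 → 46 → 42 → 34 → 18 → 37 → 24 → 49 → 48
It first returns after 8 in-shuffles.

8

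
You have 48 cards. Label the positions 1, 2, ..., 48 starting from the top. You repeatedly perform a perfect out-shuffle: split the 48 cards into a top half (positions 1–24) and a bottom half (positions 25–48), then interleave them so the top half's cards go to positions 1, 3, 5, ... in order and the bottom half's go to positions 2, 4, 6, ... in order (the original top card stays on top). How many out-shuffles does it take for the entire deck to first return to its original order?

23

The out-shuffle permutes the 48 positions with cycle lengths [1, 1, 23, 23].
Every card is home exactly when every cycle has completed a whole number of laps, i.e. after lcm(1, 23) = 23 out-shuffles.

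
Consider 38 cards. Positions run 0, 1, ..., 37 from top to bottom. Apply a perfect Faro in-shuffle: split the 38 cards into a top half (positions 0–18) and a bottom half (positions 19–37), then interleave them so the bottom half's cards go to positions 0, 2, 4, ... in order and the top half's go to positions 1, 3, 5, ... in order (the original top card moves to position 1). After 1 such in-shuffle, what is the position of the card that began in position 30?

Track the card's position through each in-shuffle:
30 → 22

22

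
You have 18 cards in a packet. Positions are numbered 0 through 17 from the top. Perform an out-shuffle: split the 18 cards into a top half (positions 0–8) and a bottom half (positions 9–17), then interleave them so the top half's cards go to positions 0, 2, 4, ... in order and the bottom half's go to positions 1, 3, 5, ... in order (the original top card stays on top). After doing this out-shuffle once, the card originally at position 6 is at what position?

12

Track the card's position through each out-shuffle:
6 → 12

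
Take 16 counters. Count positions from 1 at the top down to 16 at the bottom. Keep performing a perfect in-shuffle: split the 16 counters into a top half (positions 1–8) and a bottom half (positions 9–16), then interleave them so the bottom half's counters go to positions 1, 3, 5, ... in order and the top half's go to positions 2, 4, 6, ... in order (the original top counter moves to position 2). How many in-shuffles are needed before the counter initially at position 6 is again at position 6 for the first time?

8

Follow position 6 under repeated in-shuffles:
6 → 12 → 7 → 14 → 11 → 5 → 10 → 3 → 6
It first returns after 8 in-shuffles.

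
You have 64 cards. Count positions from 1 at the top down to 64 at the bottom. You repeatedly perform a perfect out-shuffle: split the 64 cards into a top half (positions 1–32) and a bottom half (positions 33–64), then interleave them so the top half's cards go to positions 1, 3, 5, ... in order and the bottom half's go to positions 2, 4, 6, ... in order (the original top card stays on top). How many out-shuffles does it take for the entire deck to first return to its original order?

6

The out-shuffle permutes the 64 positions with cycle lengths [1, 1, 2, 3, 3, 6, 6, 6, 6, 6, 6, 6, 6, 6].
Every card is home exactly when every cycle has completed a whole number of laps, i.e. after lcm(1, 2, 3, 6) = 6 out-shuffles.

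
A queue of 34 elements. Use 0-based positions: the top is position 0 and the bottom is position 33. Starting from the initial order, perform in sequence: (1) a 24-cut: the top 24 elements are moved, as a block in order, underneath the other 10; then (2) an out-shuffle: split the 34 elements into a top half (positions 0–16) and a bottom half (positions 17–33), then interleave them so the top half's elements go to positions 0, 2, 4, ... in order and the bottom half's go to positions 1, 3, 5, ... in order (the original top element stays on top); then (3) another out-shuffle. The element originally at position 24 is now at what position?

0

Track the element from position 24 forward through each operation:
  after op 1 (cut 24): 24 → 0
  after op 2 (out-shuffle): 0 → 0
  after op 3 (out-shuffle): 0 → 0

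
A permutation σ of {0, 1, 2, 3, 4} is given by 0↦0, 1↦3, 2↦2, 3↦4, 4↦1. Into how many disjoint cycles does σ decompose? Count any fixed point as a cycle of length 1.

3

Cycle decomposition: (0) (1 3 4) (2).
3 cycles.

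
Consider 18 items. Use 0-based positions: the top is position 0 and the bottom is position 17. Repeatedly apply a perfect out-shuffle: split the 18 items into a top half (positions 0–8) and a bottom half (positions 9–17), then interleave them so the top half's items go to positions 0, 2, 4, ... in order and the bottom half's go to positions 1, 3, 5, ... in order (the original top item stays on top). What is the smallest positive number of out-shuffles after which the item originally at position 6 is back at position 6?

Follow position 6 under repeated out-shuffles:
6 → 12 → 7 → 14 → 11 → 5 → 10 → 3 → 6
It first returns after 8 out-shuffles.

8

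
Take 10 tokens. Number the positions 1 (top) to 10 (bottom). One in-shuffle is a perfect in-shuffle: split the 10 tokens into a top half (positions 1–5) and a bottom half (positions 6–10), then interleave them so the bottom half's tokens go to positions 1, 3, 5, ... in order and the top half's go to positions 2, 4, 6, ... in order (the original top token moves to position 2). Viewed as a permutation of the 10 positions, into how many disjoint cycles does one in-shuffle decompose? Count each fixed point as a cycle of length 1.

1

Trace each unvisited position around until it returns:
(1 2 4 8 5 10 9 7 3 6)
1 cycle in total.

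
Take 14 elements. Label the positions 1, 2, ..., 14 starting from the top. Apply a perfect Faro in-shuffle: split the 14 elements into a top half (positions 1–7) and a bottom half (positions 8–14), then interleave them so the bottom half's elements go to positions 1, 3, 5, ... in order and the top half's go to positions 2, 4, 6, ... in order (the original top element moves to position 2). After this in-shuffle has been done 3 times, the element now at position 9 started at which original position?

3

Work backwards from position 9, undoing one in-shuffle at a time:
9 ← 12 ← 6 ← 3
So the element now at position 9 started at position 3.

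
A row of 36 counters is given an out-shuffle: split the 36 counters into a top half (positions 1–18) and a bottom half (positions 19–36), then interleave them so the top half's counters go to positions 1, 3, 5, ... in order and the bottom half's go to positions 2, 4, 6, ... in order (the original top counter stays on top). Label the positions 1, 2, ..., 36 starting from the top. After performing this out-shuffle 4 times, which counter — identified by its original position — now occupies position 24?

Work backwards from position 24, undoing one out-shuffle at a time:
24 ← 30 ← 33 ← 17 ← 9
So the counter now at position 24 started at position 9.

9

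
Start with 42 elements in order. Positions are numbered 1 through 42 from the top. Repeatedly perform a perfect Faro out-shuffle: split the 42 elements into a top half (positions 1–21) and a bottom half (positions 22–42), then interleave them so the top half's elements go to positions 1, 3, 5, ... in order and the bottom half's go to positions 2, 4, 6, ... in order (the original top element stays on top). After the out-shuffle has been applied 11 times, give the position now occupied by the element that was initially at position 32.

Track the element's position through each out-shuffle:
32 → 22 → 2 → 3 → 5 → 9 → 17 → 33 → 24 → 6 → 11 → 21

21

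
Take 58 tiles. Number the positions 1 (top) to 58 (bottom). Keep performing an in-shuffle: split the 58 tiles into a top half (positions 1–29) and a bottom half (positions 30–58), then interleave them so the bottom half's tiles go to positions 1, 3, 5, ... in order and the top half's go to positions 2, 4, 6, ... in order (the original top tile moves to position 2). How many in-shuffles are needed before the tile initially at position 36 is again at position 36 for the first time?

58

Follow position 36 under repeated in-shuffles:
36 → 13 → 26 → 52 → 45 → 31 → 3 → 6 → ... → 36 (length 58)
It first returns after 58 in-shuffles.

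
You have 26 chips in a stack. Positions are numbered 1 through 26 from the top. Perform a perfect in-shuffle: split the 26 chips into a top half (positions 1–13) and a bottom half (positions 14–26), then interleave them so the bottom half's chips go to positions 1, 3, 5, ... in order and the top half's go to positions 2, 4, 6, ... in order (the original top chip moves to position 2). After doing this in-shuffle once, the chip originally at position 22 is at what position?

Track the chip's position through each in-shuffle:
22 → 17

17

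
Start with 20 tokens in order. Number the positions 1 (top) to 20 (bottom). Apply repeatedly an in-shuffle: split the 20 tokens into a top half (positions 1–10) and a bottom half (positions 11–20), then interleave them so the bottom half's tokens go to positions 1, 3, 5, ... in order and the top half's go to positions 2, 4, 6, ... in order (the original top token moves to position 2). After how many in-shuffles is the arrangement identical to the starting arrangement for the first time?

6

The in-shuffle permutes the 20 positions with cycle lengths [2, 3, 3, 6, 6].
Every token is home exactly when every cycle has completed a whole number of laps, i.e. after lcm(2, 3, 6) = 6 in-shuffles.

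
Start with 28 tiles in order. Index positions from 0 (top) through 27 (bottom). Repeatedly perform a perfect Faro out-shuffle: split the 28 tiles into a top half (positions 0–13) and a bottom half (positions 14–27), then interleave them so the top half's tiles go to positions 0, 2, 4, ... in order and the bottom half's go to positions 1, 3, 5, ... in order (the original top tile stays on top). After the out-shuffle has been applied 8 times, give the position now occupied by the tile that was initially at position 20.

Track the tile's position through each out-shuffle:
20 → 13 → 26 → 25 → 23 → 19 → 11 → 22 → 17

17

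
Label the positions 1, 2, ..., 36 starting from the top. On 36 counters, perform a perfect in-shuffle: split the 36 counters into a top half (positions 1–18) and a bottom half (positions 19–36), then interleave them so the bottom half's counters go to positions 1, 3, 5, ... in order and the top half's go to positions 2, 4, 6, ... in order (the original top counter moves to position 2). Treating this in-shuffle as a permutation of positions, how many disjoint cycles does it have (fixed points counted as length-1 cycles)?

Trace each unvisited position around until it returns:
(1 2 4 8 16 32 ... len 36)
1 cycle in total.

1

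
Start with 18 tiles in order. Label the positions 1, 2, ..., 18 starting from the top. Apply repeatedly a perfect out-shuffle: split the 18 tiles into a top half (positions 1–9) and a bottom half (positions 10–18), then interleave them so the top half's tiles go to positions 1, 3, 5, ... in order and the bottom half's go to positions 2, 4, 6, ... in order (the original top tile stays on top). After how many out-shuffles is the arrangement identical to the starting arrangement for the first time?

8

The out-shuffle permutes the 18 positions with cycle lengths [1, 1, 8, 8].
Every tile is home exactly when every cycle has completed a whole number of laps, i.e. after lcm(1, 8) = 8 out-shuffles.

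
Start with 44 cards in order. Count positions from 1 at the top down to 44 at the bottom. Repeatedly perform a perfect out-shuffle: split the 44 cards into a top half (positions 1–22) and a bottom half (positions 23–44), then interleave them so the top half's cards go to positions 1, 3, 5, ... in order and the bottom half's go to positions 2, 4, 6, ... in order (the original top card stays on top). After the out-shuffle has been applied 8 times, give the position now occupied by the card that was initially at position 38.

13

Track the card's position through each out-shuffle:
38 → 32 → 20 → 39 → 34 → 24 → 4 → 7 → 13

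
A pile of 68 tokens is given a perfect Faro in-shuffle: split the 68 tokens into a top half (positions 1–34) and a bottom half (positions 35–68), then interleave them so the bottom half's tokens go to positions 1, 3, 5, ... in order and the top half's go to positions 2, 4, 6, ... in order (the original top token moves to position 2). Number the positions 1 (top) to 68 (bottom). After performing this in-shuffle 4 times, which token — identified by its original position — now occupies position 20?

53

Work backwards from position 20, undoing one in-shuffle at a time:
20 ← 10 ← 5 ← 37 ← 53
So the token now at position 20 started at position 53.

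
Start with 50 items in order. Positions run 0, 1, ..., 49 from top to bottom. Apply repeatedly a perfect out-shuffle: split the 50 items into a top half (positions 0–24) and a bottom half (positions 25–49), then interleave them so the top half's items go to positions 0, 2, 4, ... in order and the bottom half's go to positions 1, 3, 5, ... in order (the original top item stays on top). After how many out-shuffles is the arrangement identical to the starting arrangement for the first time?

The out-shuffle permutes the 50 positions with cycle lengths [1, 1, 3, 3, 21, 21].
Every item is home exactly when every cycle has completed a whole number of laps, i.e. after lcm(1, 3, 21) = 21 out-shuffles.

21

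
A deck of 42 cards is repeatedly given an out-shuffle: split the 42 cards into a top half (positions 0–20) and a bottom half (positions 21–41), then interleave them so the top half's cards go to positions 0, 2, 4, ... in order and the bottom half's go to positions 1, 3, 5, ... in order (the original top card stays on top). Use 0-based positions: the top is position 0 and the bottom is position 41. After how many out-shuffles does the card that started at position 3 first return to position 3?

Follow position 3 under repeated out-shuffles:
3 → 6 → 12 → 24 → 7 → 14 → 28 → 15 → 30 → 19 → 38 → 35 → 29 → 17 → 34 → 27 → 13 → 26 → 11 → 22 → 3
It first returns after 20 out-shuffles.

20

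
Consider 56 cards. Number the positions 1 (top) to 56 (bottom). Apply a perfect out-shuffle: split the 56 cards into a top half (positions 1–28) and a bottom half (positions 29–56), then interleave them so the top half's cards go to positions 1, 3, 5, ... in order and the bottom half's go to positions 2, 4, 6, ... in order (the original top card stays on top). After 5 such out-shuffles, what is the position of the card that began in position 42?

48

Track the card's position through each out-shuffle:
42 → 28 → 55 → 54 → 52 → 48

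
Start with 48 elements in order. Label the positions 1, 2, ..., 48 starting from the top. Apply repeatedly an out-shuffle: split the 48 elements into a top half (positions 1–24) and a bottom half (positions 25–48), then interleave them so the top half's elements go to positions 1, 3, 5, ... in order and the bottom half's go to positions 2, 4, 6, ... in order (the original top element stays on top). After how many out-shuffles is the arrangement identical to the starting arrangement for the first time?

The out-shuffle permutes the 48 positions with cycle lengths [1, 1, 23, 23].
Every element is home exactly when every cycle has completed a whole number of laps, i.e. after lcm(1, 23) = 23 out-shuffles.

23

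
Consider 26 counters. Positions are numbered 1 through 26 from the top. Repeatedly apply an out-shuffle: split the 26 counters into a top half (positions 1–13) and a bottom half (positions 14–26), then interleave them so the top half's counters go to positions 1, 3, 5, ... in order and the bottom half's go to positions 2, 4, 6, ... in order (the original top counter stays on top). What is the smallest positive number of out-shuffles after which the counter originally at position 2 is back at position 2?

20

Follow position 2 under repeated out-shuffles:
2 → 3 → 5 → 9 → 17 → 8 → 15 → 4 → 7 → 13 → 25 → 24 → 22 → 18 → 10 → 19 → 12 → 23 → 20 → 14 → 2
It first returns after 20 out-shuffles.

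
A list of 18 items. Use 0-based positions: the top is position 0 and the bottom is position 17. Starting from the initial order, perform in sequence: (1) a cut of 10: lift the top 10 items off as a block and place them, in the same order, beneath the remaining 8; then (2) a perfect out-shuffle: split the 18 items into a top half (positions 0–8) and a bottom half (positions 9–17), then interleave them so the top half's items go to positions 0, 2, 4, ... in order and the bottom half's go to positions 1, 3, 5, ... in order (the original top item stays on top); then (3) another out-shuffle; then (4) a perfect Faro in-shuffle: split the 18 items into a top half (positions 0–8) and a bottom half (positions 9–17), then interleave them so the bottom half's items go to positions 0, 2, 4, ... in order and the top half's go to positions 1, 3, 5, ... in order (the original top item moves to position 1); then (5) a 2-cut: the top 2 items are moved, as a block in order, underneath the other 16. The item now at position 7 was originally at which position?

Undo the operations in reverse order, starting from position 7:
  undo op 5 (cut 2): 7 ← 9
  undo op 4 (in-shuffle, from top half): 9 ← 4
  undo op 3 (out-shuffle, from top half): 4 ← 2
  undo op 2 (out-shuffle, from top half): 2 ← 1
  undo op 1 (cut 10): 1 ← 11
So the item at position 7 came from original position 11.

11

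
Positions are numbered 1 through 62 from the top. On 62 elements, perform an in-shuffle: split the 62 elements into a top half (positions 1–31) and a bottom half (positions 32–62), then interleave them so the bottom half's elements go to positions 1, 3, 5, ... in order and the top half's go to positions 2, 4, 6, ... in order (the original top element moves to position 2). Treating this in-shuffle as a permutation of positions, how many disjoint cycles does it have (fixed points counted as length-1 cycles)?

Trace each unvisited position around until it returns:
(1 2 4 8 16 32) (3 6 12 24 48 33) (5 10 20 40 17 34) (7 14 28 56 49 35) (9 18 36) (11 22 44 25 50 37) (13 26 52 41 19 38) (15 30 60 57 51 39) ... plus 4 more
12 cycles in total.

12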